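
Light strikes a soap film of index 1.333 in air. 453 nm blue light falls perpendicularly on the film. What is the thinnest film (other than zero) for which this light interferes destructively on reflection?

170 nm

Top surface (1.0 → 1.333): reflection off a higher-index medium gives a half-wave phase shift.
Bottom surface (1.333 → 1.0): reflection off a lower-index medium gives no phase shift.
Net: one phase inversion between the two reflected rays.
For minimum reflection here: 2 n t = m λ.
Minimum nonzero at m = 1: t = λ / (2 n) = 453 / (2 × 1.333) = 170 nm.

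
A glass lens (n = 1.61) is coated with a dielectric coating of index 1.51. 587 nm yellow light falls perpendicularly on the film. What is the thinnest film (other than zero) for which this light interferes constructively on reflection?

Top surface (1.0 → 1.51): reflection off a higher-index medium gives a half-wave phase shift.
At the lower boundary (n = 1.51 to n = 1.61) the reflected ray undergoes a half-wave phase shift.
Zero or two π shifts → no net half-wave offset.
So the condition for constructive reflection is 2 n t = m λ.
Minimum nonzero at m = 1: t = λ / (2 n) = 587 / (2 × 1.51) = 194 nm.

194 nm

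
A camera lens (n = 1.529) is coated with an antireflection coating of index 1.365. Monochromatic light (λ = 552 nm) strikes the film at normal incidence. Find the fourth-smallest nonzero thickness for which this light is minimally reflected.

Ray reflecting at the top interface goes from n = 1.0 toward n = 1.365: a half-wave phase shift.
Bottom surface (1.365 → 1.529): reflection off a higher-index medium gives a half-wave phase shift.
Net: no relative phase inversion (both shifts match).
With no net inversion, destructive interference in reflection requires 2 n t = (m + ½) λ.
The fourth-smallest nonzero thickness corresponds to m = 3: t = (m + ½) λ / (2 n) = 3.50 × 552 / (2 × 1.365) = 708 nm.

708 nm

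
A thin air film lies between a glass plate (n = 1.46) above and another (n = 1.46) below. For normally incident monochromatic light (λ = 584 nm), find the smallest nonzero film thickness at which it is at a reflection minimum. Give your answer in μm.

Top surface (1.46 → 1.0): reflection off a lower-index medium gives no phase shift.
At the lower boundary (n = 1.0 to n = 1.46) the reflected ray undergoes a half-wave phase shift.
Exactly one π shift → a net half-wave offset.
With one net inversion, destructive interference in reflection requires 2 n t = m λ.
Minimum nonzero at m = 1: t = λ / (2 n) = 584 / (2 × 1.0) = 292 nm.

0.292 μm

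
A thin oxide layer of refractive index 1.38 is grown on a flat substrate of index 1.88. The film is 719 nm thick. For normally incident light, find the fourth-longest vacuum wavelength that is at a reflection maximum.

Ray reflecting at the top interface goes from n = 1.0 toward n = 1.38: a half-wave phase shift.
Ray reflecting at the bottom interface goes from n = 1.38 toward n = 1.88: a half-wave phase shift.
Net: no relative phase inversion (both shifts match).
For bright reflection here: 2 n t = m λ.
λ = 2 n t / m. The fourth-longest wavelength is m = 4: λ = 2 × 1.38 × 719 / 4.00 = 496 nm.

496 nm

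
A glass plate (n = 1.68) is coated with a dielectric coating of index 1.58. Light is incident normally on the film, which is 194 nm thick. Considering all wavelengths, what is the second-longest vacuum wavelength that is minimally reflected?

Ray reflecting at the top interface goes from n = 1.0 toward n = 1.58: a half-wave phase shift.
Ray reflecting at the bottom interface goes from n = 1.58 toward n = 1.68: a half-wave phase shift.
The two reflections carry the same phase change, so no net offset.
With no net inversion, destructive interference in reflection requires 2 n t = (m + ½) λ.
λ = 2 n t / (m + ½). The second-longest wavelength is m = 1: λ = 2 × 1.58 × 194 / 1.50 = 409 nm.

409 nm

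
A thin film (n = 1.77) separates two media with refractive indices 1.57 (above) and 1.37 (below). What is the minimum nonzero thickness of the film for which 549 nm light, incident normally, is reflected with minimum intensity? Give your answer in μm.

Top surface (1.57 → 1.77): reflection off a higher-index medium gives a half-wave phase shift.
At the lower boundary (n = 1.77 to n = 1.37) the reflected ray undergoes no phase shift.
Exactly one π shift → a net half-wave offset.
With one net inversion, destructive interference in reflection requires 2 n t = m λ.
Minimum nonzero at m = 1: t = λ / (2 n) = 549 / (2 × 1.77) = 155 nm.

0.155 μm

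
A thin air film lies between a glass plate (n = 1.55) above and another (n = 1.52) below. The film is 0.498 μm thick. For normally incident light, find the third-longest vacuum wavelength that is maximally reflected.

Top surface (1.55 → 1.0): reflection off a lower-index medium gives no phase shift.
Bottom surface (1.0 → 1.52): reflection off a higher-index medium gives a half-wave phase shift.
Net: one phase inversion between the two reflected rays.
So the condition for constructive reflection is 2 n t = (m + ½) λ.
λ = 2 n t / (m + ½). The third-longest wavelength is m = 2: λ = 2 × 1.0 × 498 / 2.50 = 398 nm.

398 nm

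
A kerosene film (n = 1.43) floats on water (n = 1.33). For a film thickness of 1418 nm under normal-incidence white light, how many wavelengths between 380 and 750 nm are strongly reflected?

6

Ray reflecting at the top interface goes from n = 1.0 toward n = 1.43: a half-wave phase shift.
Ray reflecting at the bottom interface goes from n = 1.43 toward n = 1.33: no phase shift.
Net: one phase inversion between the two reflected rays.
So the condition for constructive reflection is 2 n t = (m + ½) λ.
λ = 2 n t / (m + ½) = 4055 / (m + ½) nm.
m=4: 901 nm (IR); m=5: 737 nm (visible); m=6: 624 nm (visible); m=7: 541 nm (visible); m=8: 477 nm (visible); m=9: 427 nm (visible); m=10: 386 nm (visible); m=11: 353 nm (UV).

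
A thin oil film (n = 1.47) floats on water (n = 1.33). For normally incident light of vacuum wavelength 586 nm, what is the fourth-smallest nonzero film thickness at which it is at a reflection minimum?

797 nm

Top surface (1.0 → 1.47): reflection off a higher-index medium gives a half-wave phase shift.
Ray reflecting at the bottom interface goes from n = 1.47 toward n = 1.33: no phase shift.
Net: one phase inversion between the two reflected rays.
So the condition for destructive reflection is 2 n t = m λ.
The fourth-smallest nonzero thickness corresponds to m = 4: t = m λ / (2 n) = 4.00 × 586 / (2 × 1.47) = 797 nm.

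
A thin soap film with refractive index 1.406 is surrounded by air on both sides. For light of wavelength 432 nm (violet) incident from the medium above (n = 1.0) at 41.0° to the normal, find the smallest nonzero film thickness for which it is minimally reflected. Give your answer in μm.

Top surface (1.0 → 1.406): reflection off a higher-index medium gives a half-wave phase shift.
At the lower boundary (n = 1.406 to n = 1.0) the reflected ray undergoes no phase shift.
Exactly one π shift → a net half-wave offset.
So the condition for destructive reflection is 2 n t cos θ_r = m λ.
Snell's law: 1.0 sin 41.0° = 1.406 sin θ_r → sin θ_r = 0.467, cos θ_r = 0.884.
Minimum nonzero at m = 1: t = λ / (2 n cos θ_r) = 432 / (2 × 1.406 × 0.884) = 174 nm.

0.174 μm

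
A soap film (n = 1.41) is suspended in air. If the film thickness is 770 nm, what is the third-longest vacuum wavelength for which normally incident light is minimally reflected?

724 nm

At the upper boundary (n = 1.0 to n = 1.41) the reflected ray undergoes a half-wave phase shift.
Bottom surface (1.41 → 1.0): reflection off a lower-index medium gives no phase shift.
Exactly one π shift → a net half-wave offset.
With one net inversion, destructive interference in reflection requires 2 n t = m λ.
λ = 2 n t / m. The third-longest wavelength is m = 3: λ = 2 × 1.41 × 770 / 3.00 = 724 nm.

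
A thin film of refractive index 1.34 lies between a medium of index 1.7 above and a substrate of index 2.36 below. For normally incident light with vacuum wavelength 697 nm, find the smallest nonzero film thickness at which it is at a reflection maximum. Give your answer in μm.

0.130 μm

Top surface (1.7 → 1.34): reflection off a lower-index medium gives no phase shift.
Bottom surface (1.34 → 2.36): reflection off a higher-index medium gives a half-wave phase shift.
Net: one phase inversion between the two reflected rays.
For bright reflection here: 2 n t = (m + ½) λ.
Minimum at m = 0: t = λ / (4 n) = 697 / (4 × 1.34) = 130 nm.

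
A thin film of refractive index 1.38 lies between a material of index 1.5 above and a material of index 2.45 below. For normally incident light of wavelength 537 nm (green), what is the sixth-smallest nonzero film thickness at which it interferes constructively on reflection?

Top surface (1.5 → 1.38): reflection off a lower-index medium gives no phase shift.
Bottom surface (1.38 → 2.45): reflection off a higher-index medium gives a half-wave phase shift.
The two reflections differ by half a wavelength.
For bright reflection here: 2 n t = (m + ½) λ.
The sixth-smallest nonzero thickness corresponds to m = 5: t = (m + ½) λ / (2 n) = 5.50 × 537 / (2 × 1.38) = 1070 nm.

1070 nm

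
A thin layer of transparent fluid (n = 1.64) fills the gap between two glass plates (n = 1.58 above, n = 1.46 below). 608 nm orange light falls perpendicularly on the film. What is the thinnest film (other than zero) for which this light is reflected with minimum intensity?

185 nm

At the upper boundary (n = 1.58 to n = 1.64) the reflected ray undergoes a half-wave phase shift.
Bottom surface (1.64 → 1.46): reflection off a lower-index medium gives no phase shift.
Exactly one π shift → a net half-wave offset.
For minimum reflection here: 2 n t = m λ.
Minimum nonzero at m = 1: t = λ / (2 n) = 608 / (2 × 1.64) = 185 nm.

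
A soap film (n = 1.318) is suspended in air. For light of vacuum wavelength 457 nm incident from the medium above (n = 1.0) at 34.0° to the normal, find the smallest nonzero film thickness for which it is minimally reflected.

191 nm

Top surface (1.0 → 1.318): reflection off a higher-index medium gives a half-wave phase shift.
At the lower boundary (n = 1.318 to n = 1.0) the reflected ray undergoes no phase shift.
The two reflections differ by half a wavelength.
So the condition for destructive reflection is 2 n t cos θ_r = m λ.
Snell's law: 1.0 sin 34.0° = 1.318 sin θ_r → sin θ_r = 0.424, cos θ_r = 0.906.
Minimum nonzero at m = 1: t = λ / (2 n cos θ_r) = 457 / (2 × 1.318 × 0.906) = 191 nm.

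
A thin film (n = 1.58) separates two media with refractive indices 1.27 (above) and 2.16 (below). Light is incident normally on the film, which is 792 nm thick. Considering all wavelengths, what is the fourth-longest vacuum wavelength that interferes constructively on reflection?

At the upper boundary (n = 1.27 to n = 1.58) the reflected ray undergoes a half-wave phase shift.
Ray reflecting at the bottom interface goes from n = 1.58 toward n = 2.16: a half-wave phase shift.
The two reflections carry the same phase change, so no net offset.
So the condition for constructive reflection is 2 n t = m λ.
λ = 2 n t / m. The fourth-longest wavelength is m = 4: λ = 2 × 1.58 × 792 / 4.00 = 626 nm.

626 nm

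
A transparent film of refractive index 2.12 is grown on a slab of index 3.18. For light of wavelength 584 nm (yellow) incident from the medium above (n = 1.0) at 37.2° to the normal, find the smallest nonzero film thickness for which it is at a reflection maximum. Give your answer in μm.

At the upper boundary (n = 1.0 to n = 2.12) the reflected ray undergoes a half-wave phase shift.
Bottom surface (2.12 → 3.18): reflection off a higher-index medium gives a half-wave phase shift.
Zero or two π shifts → no net half-wave offset.
With no net inversion, constructive interference in reflection requires 2 n t cos θ_r = m λ.
Snell's law: 1.0 sin 37.2° = 2.12 sin θ_r → sin θ_r = 0.285, cos θ_r = 0.958.
Minimum nonzero at m = 1: t = λ / (2 n cos θ_r) = 584 / (2 × 2.12 × 0.958) = 144 nm.

0.144 μm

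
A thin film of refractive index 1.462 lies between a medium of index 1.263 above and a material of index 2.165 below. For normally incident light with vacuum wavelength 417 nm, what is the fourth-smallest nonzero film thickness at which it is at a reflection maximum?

At the upper boundary (n = 1.263 to n = 1.462) the reflected ray undergoes a half-wave phase shift.
Ray reflecting at the bottom interface goes from n = 1.462 toward n = 2.165: a half-wave phase shift.
The two reflections carry the same phase change, so no net offset.
For strong reflection here: 2 n t = m λ.
The fourth-smallest nonzero thickness corresponds to m = 4: t = m λ / (2 n) = 4.00 × 417 / (2 × 1.462) = 570 nm.

570 nm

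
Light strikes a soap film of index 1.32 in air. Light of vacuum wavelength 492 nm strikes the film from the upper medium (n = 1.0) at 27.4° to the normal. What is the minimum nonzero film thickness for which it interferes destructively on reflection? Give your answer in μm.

Top surface (1.0 → 1.32): reflection off a higher-index medium gives a half-wave phase shift.
Ray reflecting at the bottom interface goes from n = 1.32 toward n = 1.0: no phase shift.
The two reflections differ by half a wavelength.
For minimum reflection here: 2 n t cos θ_r = m λ.
Snell's law: 1.0 sin 27.4° = 1.32 sin θ_r → sin θ_r = 0.349, cos θ_r = 0.937.
Minimum nonzero at m = 1: t = λ / (2 n cos θ_r) = 492 / (2 × 1.32 × 0.937) = 199 nm.

0.199 μm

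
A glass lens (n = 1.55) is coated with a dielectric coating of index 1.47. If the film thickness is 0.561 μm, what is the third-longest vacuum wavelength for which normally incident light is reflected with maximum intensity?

At the upper boundary (n = 1.0 to n = 1.47) the reflected ray undergoes a half-wave phase shift.
Bottom surface (1.47 → 1.55): reflection off a higher-index medium gives a half-wave phase shift.
Zero or two π shifts → no net half-wave offset.
With no net inversion, constructive interference in reflection requires 2 n t = m λ.
λ = 2 n t / m. The third-longest wavelength is m = 3: λ = 2 × 1.47 × 561 / 3.00 = 550 nm.

550 nm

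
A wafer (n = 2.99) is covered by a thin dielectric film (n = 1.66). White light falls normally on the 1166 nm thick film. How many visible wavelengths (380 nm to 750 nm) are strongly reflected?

5

Top surface (1.0 → 1.66): reflection off a higher-index medium gives a half-wave phase shift.
At the lower boundary (n = 1.66 to n = 2.99) the reflected ray undergoes a half-wave phase shift.
Net: no relative phase inversion (both shifts match).
With no net inversion, constructive interference in reflection requires 2 n t = m λ.
λ = 2 n t / m = 3871 / m nm.
m=5: 774 nm (IR); m=6: 645 nm (visible); m=7: 553 nm (visible); m=8: 484 nm (visible); m=9: 430 nm (visible); m=10: 387 nm (visible); m=11: 352 nm (UV).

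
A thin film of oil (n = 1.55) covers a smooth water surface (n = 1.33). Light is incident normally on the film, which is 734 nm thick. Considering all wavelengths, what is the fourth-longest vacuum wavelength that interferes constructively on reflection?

Top surface (1.0 → 1.55): reflection off a higher-index medium gives a half-wave phase shift.
Ray reflecting at the bottom interface goes from n = 1.55 toward n = 1.33: no phase shift.
The two reflections differ by half a wavelength.
For maximum reflection here: 2 n t = (m + ½) λ.
λ = 2 n t / (m + ½). The fourth-longest wavelength is m = 3: λ = 2 × 1.55 × 734 / 3.50 = 650 nm.

650 nm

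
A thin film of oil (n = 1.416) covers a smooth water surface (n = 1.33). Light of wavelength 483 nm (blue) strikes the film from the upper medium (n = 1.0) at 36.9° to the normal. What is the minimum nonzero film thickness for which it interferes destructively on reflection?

Ray reflecting at the top interface goes from n = 1.0 toward n = 1.416: a half-wave phase shift.
Bottom surface (1.416 → 1.33): reflection off a lower-index medium gives no phase shift.
The two reflections differ by half a wavelength.
With one net inversion, destructive interference in reflection requires 2 n t cos θ_r = m λ.
Snell's law: 1.0 sin 36.9° = 1.416 sin θ_r → sin θ_r = 0.424, cos θ_r = 0.906.
Minimum nonzero at m = 1: t = λ / (2 n cos θ_r) = 483 / (2 × 1.416 × 0.906) = 188 nm.

188 nm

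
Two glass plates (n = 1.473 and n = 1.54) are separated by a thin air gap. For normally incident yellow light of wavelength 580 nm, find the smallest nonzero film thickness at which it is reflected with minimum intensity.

290 nm

At the upper boundary (n = 1.473 to n = 1.0) the reflected ray undergoes no phase shift.
Bottom surface (1.0 → 1.54): reflection off a higher-index medium gives a half-wave phase shift.
The two reflections differ by half a wavelength.
With one net inversion, destructive interference in reflection requires 2 n t = m λ.
Minimum nonzero at m = 1: t = λ / (2 n) = 580 / (2 × 1.0) = 290 nm.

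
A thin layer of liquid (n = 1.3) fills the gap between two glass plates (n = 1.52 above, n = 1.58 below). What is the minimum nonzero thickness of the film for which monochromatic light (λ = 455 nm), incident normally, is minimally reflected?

175 nm

At the upper boundary (n = 1.52 to n = 1.3) the reflected ray undergoes no phase shift.
At the lower boundary (n = 1.3 to n = 1.58) the reflected ray undergoes a half-wave phase shift.
Exactly one π shift → a net half-wave offset.
So the condition for destructive reflection is 2 n t = m λ.
Minimum nonzero at m = 1: t = λ / (2 n) = 455 / (2 × 1.3) = 175 nm.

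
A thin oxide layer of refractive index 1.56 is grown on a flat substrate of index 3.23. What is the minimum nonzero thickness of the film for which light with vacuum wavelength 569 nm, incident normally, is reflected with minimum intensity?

Ray reflecting at the top interface goes from n = 1.0 toward n = 1.56: a half-wave phase shift.
Bottom surface (1.56 → 3.23): reflection off a higher-index medium gives a half-wave phase shift.
Zero or two π shifts → no net half-wave offset.
For minimum reflection here: 2 n t = (m + ½) λ.
Minimum at m = 0: t = λ / (4 n) = 569 / (4 × 1.56) = 91.2 nm.

91.2 nm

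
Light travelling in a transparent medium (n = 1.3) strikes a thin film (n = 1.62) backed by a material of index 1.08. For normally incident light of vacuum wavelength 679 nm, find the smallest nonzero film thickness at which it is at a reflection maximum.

105 nm

At the upper boundary (n = 1.3 to n = 1.62) the reflected ray undergoes a half-wave phase shift.
At the lower boundary (n = 1.62 to n = 1.08) the reflected ray undergoes no phase shift.
Net: one phase inversion between the two reflected rays.
For strong reflection here: 2 n t = (m + ½) λ.
Minimum at m = 0: t = λ / (4 n) = 679 / (4 × 1.62) = 105 nm.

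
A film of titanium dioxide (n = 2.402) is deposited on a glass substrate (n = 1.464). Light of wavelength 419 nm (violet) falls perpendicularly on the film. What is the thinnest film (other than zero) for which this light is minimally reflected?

87.2 nm

At the upper boundary (n = 1.0 to n = 2.402) the reflected ray undergoes a half-wave phase shift.
Bottom surface (2.402 → 1.464): reflection off a lower-index medium gives no phase shift.
Net: one phase inversion between the two reflected rays.
With one net inversion, destructive interference in reflection requires 2 n t = m λ.
Minimum nonzero at m = 1: t = λ / (2 n) = 419 / (2 × 2.402) = 87.2 nm.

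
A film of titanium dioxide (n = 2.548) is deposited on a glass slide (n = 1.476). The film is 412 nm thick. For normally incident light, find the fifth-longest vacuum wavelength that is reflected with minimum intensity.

Top surface (1.0 → 2.548): reflection off a higher-index medium gives a half-wave phase shift.
Bottom surface (2.548 → 1.476): reflection off a lower-index medium gives no phase shift.
Exactly one π shift → a net half-wave offset.
For dark reflection here: 2 n t = m λ.
λ = 2 n t / m. The fifth-longest wavelength is m = 5: λ = 2 × 2.548 × 412 / 5.00 = 420 nm.

420 nm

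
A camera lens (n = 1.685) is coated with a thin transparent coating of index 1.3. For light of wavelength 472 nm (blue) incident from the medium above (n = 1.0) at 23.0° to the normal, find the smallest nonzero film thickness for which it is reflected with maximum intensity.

Top surface (1.0 → 1.3): reflection off a higher-index medium gives a half-wave phase shift.
Ray reflecting at the bottom interface goes from n = 1.3 toward n = 1.685: a half-wave phase shift.
The two reflections carry the same phase change, so no net offset.
For strong reflection here: 2 n t cos θ_r = m λ.
Snell's law: 1.0 sin 23.0° = 1.3 sin θ_r → sin θ_r = 0.301, cos θ_r = 0.954.
Minimum nonzero at m = 1: t = λ / (2 n cos θ_r) = 472 / (2 × 1.3 × 0.954) = 190 nm.

190 nm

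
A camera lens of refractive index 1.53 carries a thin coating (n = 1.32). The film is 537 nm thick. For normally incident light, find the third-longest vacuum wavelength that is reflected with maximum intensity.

Top surface (1.0 → 1.32): reflection off a higher-index medium gives a half-wave phase shift.
Ray reflecting at the bottom interface goes from n = 1.32 toward n = 1.53: a half-wave phase shift.
Net: no relative phase inversion (both shifts match).
For maximum reflection here: 2 n t = m λ.
λ = 2 n t / m. The third-longest wavelength is m = 3: λ = 2 × 1.32 × 537 / 3.00 = 473 nm.

473 nm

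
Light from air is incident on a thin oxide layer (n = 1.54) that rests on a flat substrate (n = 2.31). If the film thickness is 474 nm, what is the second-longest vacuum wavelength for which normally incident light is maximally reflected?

Ray reflecting at the top interface goes from n = 1.0 toward n = 1.54: a half-wave phase shift.
Ray reflecting at the bottom interface goes from n = 1.54 toward n = 2.31: a half-wave phase shift.
The two reflections carry the same phase change, so no net offset.
So the condition for constructive reflection is 2 n t = m λ.
λ = 2 n t / m. The second-longest wavelength is m = 2: λ = 2 × 1.54 × 474 / 2.00 = 730 nm.

730 nm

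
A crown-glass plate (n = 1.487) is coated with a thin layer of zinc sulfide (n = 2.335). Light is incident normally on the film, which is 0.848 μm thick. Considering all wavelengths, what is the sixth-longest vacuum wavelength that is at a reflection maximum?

720 nm

At the upper boundary (n = 1.0 to n = 2.335) the reflected ray undergoes a half-wave phase shift.
Bottom surface (2.335 → 1.487): reflection off a lower-index medium gives no phase shift.
The two reflections differ by half a wavelength.
So the condition for constructive reflection is 2 n t = (m + ½) λ.
λ = 2 n t / (m + ½). The sixth-longest wavelength is m = 5: λ = 2 × 2.335 × 848 / 5.50 = 720 nm.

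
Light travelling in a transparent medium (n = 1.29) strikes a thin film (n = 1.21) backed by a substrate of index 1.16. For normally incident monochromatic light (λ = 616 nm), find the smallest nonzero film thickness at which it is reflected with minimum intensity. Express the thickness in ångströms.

1273 Å

At the upper boundary (n = 1.29 to n = 1.21) the reflected ray undergoes no phase shift.
At the lower boundary (n = 1.21 to n = 1.16) the reflected ray undergoes no phase shift.
Zero or two π shifts → no net half-wave offset.
For weak reflection here: 2 n t = (m + ½) λ.
Minimum at m = 0: t = λ / (4 n) = 616 / (4 × 1.21) = 127 nm.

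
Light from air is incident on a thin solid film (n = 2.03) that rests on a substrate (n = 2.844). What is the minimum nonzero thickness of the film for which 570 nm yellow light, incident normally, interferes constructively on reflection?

Ray reflecting at the top interface goes from n = 1.0 toward n = 2.03: a half-wave phase shift.
Bottom surface (2.03 → 2.844): reflection off a higher-index medium gives a half-wave phase shift.
Zero or two π shifts → no net half-wave offset.
So the condition for constructive reflection is 2 n t = m λ.
Minimum nonzero at m = 1: t = λ / (2 n) = 570 / (2 × 2.03) = 140 nm.

140 nm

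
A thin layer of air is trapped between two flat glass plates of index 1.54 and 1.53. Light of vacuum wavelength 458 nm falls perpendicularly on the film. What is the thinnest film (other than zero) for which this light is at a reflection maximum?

At the upper boundary (n = 1.54 to n = 1.0) the reflected ray undergoes no phase shift.
Bottom surface (1.0 → 1.53): reflection off a higher-index medium gives a half-wave phase shift.
Net: one phase inversion between the two reflected rays.
So the condition for constructive reflection is 2 n t = (m + ½) λ.
Minimum at m = 0: t = λ / (4 n) = 458 / (4 × 1.0) = 115 nm.

115 nm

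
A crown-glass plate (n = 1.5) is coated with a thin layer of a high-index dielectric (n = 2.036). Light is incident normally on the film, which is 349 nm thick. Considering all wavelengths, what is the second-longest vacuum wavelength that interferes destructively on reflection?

Ray reflecting at the top interface goes from n = 1.0 toward n = 2.036: a half-wave phase shift.
Bottom surface (2.036 → 1.5): reflection off a lower-index medium gives no phase shift.
Exactly one π shift → a net half-wave offset.
For weak reflection here: 2 n t = m λ.
λ = 2 n t / m. The second-longest wavelength is m = 2: λ = 2 × 2.036 × 349 / 2.00 = 711 nm.

711 nm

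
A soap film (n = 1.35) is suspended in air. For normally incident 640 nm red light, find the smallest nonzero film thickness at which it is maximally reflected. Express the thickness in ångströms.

Ray reflecting at the top interface goes from n = 1.0 toward n = 1.35: a half-wave phase shift.
Bottom surface (1.35 → 1.0): reflection off a lower-index medium gives no phase shift.
The two reflections differ by half a wavelength.
With one net inversion, constructive interference in reflection requires 2 n t = (m + ½) λ.
Minimum at m = 0: t = λ / (4 n) = 640 / (4 × 1.35) = 119 nm.

1185 Å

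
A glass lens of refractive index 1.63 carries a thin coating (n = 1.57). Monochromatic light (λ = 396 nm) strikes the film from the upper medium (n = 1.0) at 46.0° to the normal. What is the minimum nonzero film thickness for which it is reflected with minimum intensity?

Ray reflecting at the top interface goes from n = 1.0 toward n = 1.57: a half-wave phase shift.
Bottom surface (1.57 → 1.63): reflection off a higher-index medium gives a half-wave phase shift.
Net: no relative phase inversion (both shifts match).
With no net inversion, destructive interference in reflection requires 2 n t cos θ_r = (m + ½) λ.
Snell's law: 1.0 sin 46.0° = 1.57 sin θ_r → sin θ_r = 0.458, cos θ_r = 0.889.
Minimum at m = 0: t = λ / (4 n cos θ_r) = 396 / (4 × 1.57 × 0.889) = 70.9 nm.

70.9 nm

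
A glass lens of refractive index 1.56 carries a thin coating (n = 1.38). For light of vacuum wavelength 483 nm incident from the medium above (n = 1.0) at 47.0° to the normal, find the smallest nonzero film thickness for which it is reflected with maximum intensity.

206 nm

Ray reflecting at the top interface goes from n = 1.0 toward n = 1.38: a half-wave phase shift.
At the lower boundary (n = 1.38 to n = 1.56) the reflected ray undergoes a half-wave phase shift.
The two reflections carry the same phase change, so no net offset.
For bright reflection here: 2 n t cos θ_r = m λ.
Snell's law: 1.0 sin 47.0° = 1.38 sin θ_r → sin θ_r = 0.530, cos θ_r = 0.848.
Minimum nonzero at m = 1: t = λ / (2 n cos θ_r) = 483 / (2 × 1.38 × 0.848) = 206 nm.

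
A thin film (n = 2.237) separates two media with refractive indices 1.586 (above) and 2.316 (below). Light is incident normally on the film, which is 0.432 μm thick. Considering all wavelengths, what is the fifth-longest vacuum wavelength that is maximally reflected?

387 nm

At the upper boundary (n = 1.586 to n = 2.237) the reflected ray undergoes a half-wave phase shift.
Bottom surface (2.237 → 2.316): reflection off a higher-index medium gives a half-wave phase shift.
Net: no relative phase inversion (both shifts match).
For bright reflection here: 2 n t = m λ.
λ = 2 n t / m. The fifth-longest wavelength is m = 5: λ = 2 × 2.237 × 432 / 5.00 = 387 nm.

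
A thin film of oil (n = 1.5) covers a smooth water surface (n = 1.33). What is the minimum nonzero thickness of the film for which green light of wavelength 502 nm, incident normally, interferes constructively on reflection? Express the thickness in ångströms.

Top surface (1.0 → 1.5): reflection off a higher-index medium gives a half-wave phase shift.
Bottom surface (1.5 → 1.33): reflection off a lower-index medium gives no phase shift.
Net: one phase inversion between the two reflected rays.
So the condition for constructive reflection is 2 n t = (m + ½) λ.
Minimum at m = 0: t = λ / (4 n) = 502 / (4 × 1.5) = 83.7 nm.

837 Å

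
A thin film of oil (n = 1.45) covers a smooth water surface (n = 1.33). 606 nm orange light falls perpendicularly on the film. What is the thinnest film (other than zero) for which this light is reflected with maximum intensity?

Top surface (1.0 → 1.45): reflection off a higher-index medium gives a half-wave phase shift.
At the lower boundary (n = 1.45 to n = 1.33) the reflected ray undergoes no phase shift.
Net: one phase inversion between the two reflected rays.
With one net inversion, constructive interference in reflection requires 2 n t = (m + ½) λ.
Minimum at m = 0: t = λ / (4 n) = 606 / (4 × 1.45) = 104 nm.

104 nm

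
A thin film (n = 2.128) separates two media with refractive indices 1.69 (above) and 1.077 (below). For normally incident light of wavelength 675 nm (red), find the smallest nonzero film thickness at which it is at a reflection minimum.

At the upper boundary (n = 1.69 to n = 2.128) the reflected ray undergoes a half-wave phase shift.
Bottom surface (2.128 → 1.077): reflection off a lower-index medium gives no phase shift.
Net: one phase inversion between the two reflected rays.
With one net inversion, destructive interference in reflection requires 2 n t = m λ.
Minimum nonzero at m = 1: t = λ / (2 n) = 675 / (2 × 2.128) = 159 nm.

159 nm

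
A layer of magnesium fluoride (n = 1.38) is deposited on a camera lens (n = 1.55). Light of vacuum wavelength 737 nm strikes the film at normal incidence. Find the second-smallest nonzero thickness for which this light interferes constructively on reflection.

534 nm

Ray reflecting at the top interface goes from n = 1.0 toward n = 1.38: a half-wave phase shift.
Ray reflecting at the bottom interface goes from n = 1.38 toward n = 1.55: a half-wave phase shift.
Zero or two π shifts → no net half-wave offset.
So the condition for constructive reflection is 2 n t = m λ.
The second-smallest nonzero thickness corresponds to m = 2: t = m λ / (2 n) = 2.00 × 737 / (2 × 1.38) = 534 nm.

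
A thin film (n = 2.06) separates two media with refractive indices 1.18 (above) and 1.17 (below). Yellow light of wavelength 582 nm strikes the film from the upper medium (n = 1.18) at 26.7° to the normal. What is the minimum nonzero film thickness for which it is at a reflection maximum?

Top surface (1.18 → 2.06): reflection off a higher-index medium gives a half-wave phase shift.
Bottom surface (2.06 → 1.17): reflection off a lower-index medium gives no phase shift.
The two reflections differ by half a wavelength.
So the condition for constructive reflection is 2 n t cos θ_r = (m + ½) λ.
Snell's law: 1.18 sin 26.7° = 2.06 sin θ_r → sin θ_r = 0.257, cos θ_r = 0.966.
Minimum at m = 0: t = λ / (4 n cos θ_r) = 582 / (4 × 2.06 × 0.966) = 73.1 nm.

73.1 nm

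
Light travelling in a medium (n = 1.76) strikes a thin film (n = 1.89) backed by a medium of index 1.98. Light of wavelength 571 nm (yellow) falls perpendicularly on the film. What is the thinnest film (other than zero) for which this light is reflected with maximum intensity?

151 nm

Ray reflecting at the top interface goes from n = 1.76 toward n = 1.89: a half-wave phase shift.
Ray reflecting at the bottom interface goes from n = 1.89 toward n = 1.98: a half-wave phase shift.
Zero or two π shifts → no net half-wave offset.
For maximum reflection here: 2 n t = m λ.
Minimum nonzero at m = 1: t = λ / (2 n) = 571 / (2 × 1.89) = 151 nm.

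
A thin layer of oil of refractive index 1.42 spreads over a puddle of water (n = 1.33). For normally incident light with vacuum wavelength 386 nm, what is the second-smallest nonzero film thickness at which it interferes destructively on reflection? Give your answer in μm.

Top surface (1.0 → 1.42): reflection off a higher-index medium gives a half-wave phase shift.
At the lower boundary (n = 1.42 to n = 1.33) the reflected ray undergoes no phase shift.
Net: one phase inversion between the two reflected rays.
For minimum reflection here: 2 n t = m λ.
The second-smallest nonzero thickness corresponds to m = 2: t = m λ / (2 n) = 2.00 × 386 / (2 × 1.42) = 272 nm.

0.272 μm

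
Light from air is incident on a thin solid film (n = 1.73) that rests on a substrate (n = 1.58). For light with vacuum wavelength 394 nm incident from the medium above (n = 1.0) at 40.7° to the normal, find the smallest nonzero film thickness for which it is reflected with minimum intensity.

Ray reflecting at the top interface goes from n = 1.0 toward n = 1.73: a half-wave phase shift.
At the lower boundary (n = 1.73 to n = 1.58) the reflected ray undergoes no phase shift.
Net: one phase inversion between the two reflected rays.
With one net inversion, destructive interference in reflection requires 2 n t cos θ_r = m λ.
Snell's law: 1.0 sin 40.7° = 1.73 sin θ_r → sin θ_r = 0.377, cos θ_r = 0.926.
Minimum nonzero at m = 1: t = λ / (2 n cos θ_r) = 394 / (2 × 1.73 × 0.926) = 123 nm.

123 nm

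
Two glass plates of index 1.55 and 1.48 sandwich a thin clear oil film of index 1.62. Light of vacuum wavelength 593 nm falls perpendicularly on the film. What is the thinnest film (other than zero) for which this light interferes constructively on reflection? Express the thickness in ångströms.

At the upper boundary (n = 1.55 to n = 1.62) the reflected ray undergoes a half-wave phase shift.
Ray reflecting at the bottom interface goes from n = 1.62 toward n = 1.48: no phase shift.
The two reflections differ by half a wavelength.
So the condition for constructive reflection is 2 n t = (m + ½) λ.
Minimum at m = 0: t = λ / (4 n) = 593 / (4 × 1.62) = 91.5 nm.

915 Å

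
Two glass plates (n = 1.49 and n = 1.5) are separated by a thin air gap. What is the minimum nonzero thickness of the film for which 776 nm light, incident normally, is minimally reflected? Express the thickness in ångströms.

At the upper boundary (n = 1.49 to n = 1.0) the reflected ray undergoes no phase shift.
At the lower boundary (n = 1.0 to n = 1.5) the reflected ray undergoes a half-wave phase shift.
The two reflections differ by half a wavelength.
For minimum reflection here: 2 n t = m λ.
Minimum nonzero at m = 1: t = λ / (2 n) = 776 / (2 × 1.0) = 388 nm.

3880 Å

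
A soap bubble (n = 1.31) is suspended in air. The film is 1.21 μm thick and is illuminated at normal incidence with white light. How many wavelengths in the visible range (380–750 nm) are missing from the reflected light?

4

Ray reflecting at the top interface goes from n = 1.0 toward n = 1.31: a half-wave phase shift.
At the lower boundary (n = 1.31 to n = 1.0) the reflected ray undergoes no phase shift.
Net: one phase inversion between the two reflected rays.
For weak reflection here: 2 n t = m λ.
λ = 2 n t / m = 3170 / m nm.
m=4: 793 nm (IR); m=5: 634 nm (visible); m=6: 528 nm (visible); m=7: 453 nm (visible); m=8: 396 nm (visible); m=9: 352 nm (UV).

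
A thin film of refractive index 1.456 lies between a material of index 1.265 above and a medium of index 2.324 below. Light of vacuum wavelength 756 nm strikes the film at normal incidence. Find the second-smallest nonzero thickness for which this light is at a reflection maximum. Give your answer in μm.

0.519 μm

At the upper boundary (n = 1.265 to n = 1.456) the reflected ray undergoes a half-wave phase shift.
Ray reflecting at the bottom interface goes from n = 1.456 toward n = 2.324: a half-wave phase shift.
Zero or two π shifts → no net half-wave offset.
For bright reflection here: 2 n t = m λ.
The second-smallest nonzero thickness corresponds to m = 2: t = m λ / (2 n) = 2.00 × 756 / (2 × 1.456) = 519 nm.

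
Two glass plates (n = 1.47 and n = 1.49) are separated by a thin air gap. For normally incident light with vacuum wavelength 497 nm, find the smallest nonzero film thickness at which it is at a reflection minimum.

At the upper boundary (n = 1.47 to n = 1.0) the reflected ray undergoes no phase shift.
Bottom surface (1.0 → 1.49): reflection off a higher-index medium gives a half-wave phase shift.
Net: one phase inversion between the two reflected rays.
For weak reflection here: 2 n t = m λ.
Minimum nonzero at m = 1: t = λ / (2 n) = 497 / (2 × 1.0) = 249 nm.

249 nm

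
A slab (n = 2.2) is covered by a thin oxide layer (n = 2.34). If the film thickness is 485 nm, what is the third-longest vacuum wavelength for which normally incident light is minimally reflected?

Ray reflecting at the top interface goes from n = 1.0 toward n = 2.34: a half-wave phase shift.
Bottom surface (2.34 → 2.2): reflection off a lower-index medium gives no phase shift.
The two reflections differ by half a wavelength.
With one net inversion, destructive interference in reflection requires 2 n t = m λ.
λ = 2 n t / m. The third-longest wavelength is m = 3: λ = 2 × 2.34 × 485 / 3.00 = 757 nm.

757 nm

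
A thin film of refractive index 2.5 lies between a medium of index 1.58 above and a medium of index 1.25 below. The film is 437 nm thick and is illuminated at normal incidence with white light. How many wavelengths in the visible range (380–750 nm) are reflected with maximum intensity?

Top surface (1.58 → 2.5): reflection off a higher-index medium gives a half-wave phase shift.
Ray reflecting at the bottom interface goes from n = 2.5 toward n = 1.25: no phase shift.
The two reflections differ by half a wavelength.
For bright reflection here: 2 n t = (m + ½) λ.
λ = 2 n t / (m + ½) = 2185 / (m + ½) nm.
m=2: 874 nm (IR); m=3: 624 nm (visible); m=4: 486 nm (visible); m=5: 397 nm (visible); m=6: 336 nm (UV).

3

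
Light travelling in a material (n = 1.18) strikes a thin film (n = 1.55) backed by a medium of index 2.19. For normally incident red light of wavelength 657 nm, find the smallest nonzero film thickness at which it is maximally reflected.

212 nm

At the upper boundary (n = 1.18 to n = 1.55) the reflected ray undergoes a half-wave phase shift.
At the lower boundary (n = 1.55 to n = 2.19) the reflected ray undergoes a half-wave phase shift.
Net: no relative phase inversion (both shifts match).
With no net inversion, constructive interference in reflection requires 2 n t = m λ.
Minimum nonzero at m = 1: t = λ / (2 n) = 657 / (2 × 1.55) = 212 nm.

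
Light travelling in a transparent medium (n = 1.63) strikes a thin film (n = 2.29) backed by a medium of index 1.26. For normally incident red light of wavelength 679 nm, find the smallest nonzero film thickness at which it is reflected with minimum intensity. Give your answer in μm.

0.148 μm

Top surface (1.63 → 2.29): reflection off a higher-index medium gives a half-wave phase shift.
Bottom surface (2.29 → 1.26): reflection off a lower-index medium gives no phase shift.
The two reflections differ by half a wavelength.
With one net inversion, destructive interference in reflection requires 2 n t = m λ.
Minimum nonzero at m = 1: t = λ / (2 n) = 679 / (2 × 2.29) = 148 nm.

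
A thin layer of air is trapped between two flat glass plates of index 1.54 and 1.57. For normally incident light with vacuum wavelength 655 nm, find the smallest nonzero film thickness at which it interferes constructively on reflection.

Top surface (1.54 → 1.0): reflection off a lower-index medium gives no phase shift.
Ray reflecting at the bottom interface goes from n = 1.0 toward n = 1.57: a half-wave phase shift.
Exactly one π shift → a net half-wave offset.
With one net inversion, constructive interference in reflection requires 2 n t = (m + ½) λ.
Minimum at m = 0: t = λ / (4 n) = 655 / (4 × 1.0) = 164 nm.

164 nm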